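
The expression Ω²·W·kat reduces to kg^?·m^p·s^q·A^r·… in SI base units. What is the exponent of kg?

3

Ω = V/A (resistance = voltage per current),
    = kg·m²·s⁻³·A⁻².
So Ω² = kg²·m⁴·s⁻⁶·A⁻⁴.
W = J/s (power = energy per time),
    = kg·m²·s⁻³.
kat = mol/s = s⁻¹·mol (catalytic activity).
Combining: Ω²·W·kat = (kg²·m⁴·s⁻⁶·A⁻⁴) · (kg·m²·s⁻³) · (s⁻¹·mol) = kg³·m⁶·s⁻¹⁰·A⁻⁴·mol.
The exponent of kg is 3.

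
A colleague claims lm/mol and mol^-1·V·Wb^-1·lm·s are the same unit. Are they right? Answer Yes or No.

Left side:
  lm = cd.
  Combining: mol⁻¹·lm = mol⁻¹ · cd = mol⁻¹·cd.
Right side:
  V = kg·m²·s⁻³·A⁻¹.
  Wb = kg·m²·s⁻²·A⁻¹.
  So Wb⁻¹ = kg⁻¹·m⁻²·s²·A.
  lm = cd.
  Combining: mol⁻¹·V·Wb⁻¹·lm·s = mol⁻¹ · (kg·m²·s⁻³·A⁻¹) · (kg⁻¹·m⁻²·s²·A) · cd · s = mol⁻¹·cd.
Both reduce to mol⁻¹·cd.

Yes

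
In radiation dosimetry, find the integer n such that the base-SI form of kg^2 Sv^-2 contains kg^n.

2

Sv = m²·s⁻².
So Sv⁻² = m⁻⁴·s⁴.
Combining: kg²·Sv⁻² = kg² · (m⁻⁴·s⁴) = kg²·m⁻⁴·s⁴.
The exponent of kg is 2.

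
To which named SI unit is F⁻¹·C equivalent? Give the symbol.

F = kg⁻¹·m⁻²·s⁴·A².
So F⁻¹ = kg·m²·s⁻⁴·A⁻².
C = s·A.
Combining: F⁻¹·C = (kg·m²·s⁻⁴·A⁻²) · (s·A) = kg·m²·s⁻³·A⁻¹.
kg·m²·s⁻³·A⁻¹ is the base-SI form of the volt.

V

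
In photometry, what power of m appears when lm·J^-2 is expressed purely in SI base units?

lm = cd·sr = cd (luminous flux; sr is dimensionless).
J = N·m (work = force × distance),
    = kg·m²·s⁻².
So J⁻² = kg⁻²·m⁻⁴·s⁴.
Combining: lm·J⁻² = cd · (kg⁻²·m⁻⁴·s⁴) = kg⁻²·m⁻⁴·s⁴·cd.
The exponent of m is -4.

-4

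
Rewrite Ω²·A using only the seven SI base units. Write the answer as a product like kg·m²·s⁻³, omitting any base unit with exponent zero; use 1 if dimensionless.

Ω = V/A (resistance = voltage per current),
    = kg·m²·s⁻³·A⁻².
So Ω² = kg²·m⁴·s⁻⁶·A⁻⁴.
Combining: Ω²·A = (kg²·m⁴·s⁻⁶·A⁻⁴) · A = kg²·m⁴·s⁻⁶·A⁻³.

kg²·m⁴·s⁻⁶·A⁻³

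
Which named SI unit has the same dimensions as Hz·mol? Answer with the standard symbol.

kat

Hz = 1/s = s⁻¹ (frequency is cycles per second).
Combining: Hz·mol = s⁻¹ · mol = s⁻¹·mol.
s⁻¹·mol is the base-SI form of the katal.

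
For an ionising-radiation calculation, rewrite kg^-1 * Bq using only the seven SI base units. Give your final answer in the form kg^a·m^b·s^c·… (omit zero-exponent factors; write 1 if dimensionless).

Bq = s⁻¹.
Combining: kg⁻¹·Bq = kg⁻¹ · s⁻¹ = kg⁻¹·s⁻¹.

kg⁻¹·s⁻¹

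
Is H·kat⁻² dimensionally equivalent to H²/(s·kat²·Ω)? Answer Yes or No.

Yes

Left side:
  H = kg·m²·s⁻²·A⁻².
  kat = s⁻¹·mol.
  So kat⁻² = s²·mol⁻².
  Combining: H·kat⁻² = (kg·m²·s⁻²·A⁻²) · (s²·mol⁻²) = kg·m²·A⁻²·mol⁻².
Right side:
  H = Wb/A (inductance = flux per current),
      = kg·m²·s⁻²·A⁻².
  So H² = kg²·m⁴·s⁻⁴·A⁻⁴.
  kat = mol/s = s⁻¹·mol (catalytic activity).
  So kat⁻² = s²·mol⁻².
  Ω = V/A (resistance = voltage per current),
      = kg·m²·s⁻³·A⁻².
  So Ω⁻¹ = kg⁻¹·m⁻²·s³·A².
  Combining: s⁻¹·H²·kat⁻²·Ω⁻¹ = s⁻¹ · (kg²·m⁴·s⁻⁴·A⁻⁴) · (s²·mol⁻²) · (kg⁻¹·m⁻²·s³·A²) = kg·m²·A⁻²·mol⁻².
Both reduce to kg·m²·A⁻²·mol⁻².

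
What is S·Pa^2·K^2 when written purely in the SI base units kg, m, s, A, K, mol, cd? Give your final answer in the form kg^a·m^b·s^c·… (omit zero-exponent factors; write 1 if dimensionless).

kg·m⁻⁴·s⁻¹·A²·K²

S = kg⁻¹·m⁻²·s³·A².
Pa = kg·m⁻¹·s⁻².
So Pa² = kg²·m⁻²·s⁻⁴.
Combining: S·Pa²·K² = (kg⁻¹·m⁻²·s³·A²) · (kg²·m⁻²·s⁻⁴) · K² = kg·m⁻⁴·s⁻¹·A²·K².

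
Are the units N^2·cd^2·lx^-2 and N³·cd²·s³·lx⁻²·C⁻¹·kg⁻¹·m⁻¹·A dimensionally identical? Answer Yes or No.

Yes

Left side:
  N = kg·m/s² = kg·m·s⁻² (force = mass × acceleration).
  So N² = kg²·m²·s⁻⁴.
  lx = lm/m² (illuminance = luminous flux per area),
      = m⁻²·cd.
  So lx⁻² = m⁴·cd⁻².
  Combining: N²·cd²·lx⁻² = (kg²·m²·s⁻⁴) · cd² · (m⁴·cd⁻²) = kg²·m⁶·s⁻⁴.
Right side:
  N = kg·m/s² = kg·m·s⁻² (force = mass × acceleration).
  So N³ = kg³·m³·s⁻⁶.
  lx = lm/m² (illuminance = luminous flux per area),
      = m⁻²·cd.
  So lx⁻² = m⁴·cd⁻².
  C = A·s = s·A (charge = current × time).
  So C⁻¹ = s⁻¹·A⁻¹.
  Combining: N³·cd²·s³·lx⁻²·C⁻¹·kg⁻¹·m⁻¹·A = (kg³·m³·s⁻⁶) · cd² · s³ · (m⁴·cd⁻²) · (s⁻¹·A⁻¹) · kg⁻¹ · m⁻¹ · A = kg²·m⁶·s⁻⁴.
Both reduce to kg²·m⁶·s⁻⁴.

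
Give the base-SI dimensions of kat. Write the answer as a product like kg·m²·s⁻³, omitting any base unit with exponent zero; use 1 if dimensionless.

kat = mol/s = s⁻¹·mol (catalytic activity).

s⁻¹·mol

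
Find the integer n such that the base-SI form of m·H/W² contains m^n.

-1

W = J/s (power = energy per time),
    = kg·m²·s⁻³.
So W⁻² = kg⁻²·m⁻⁴·s⁶.
H = Wb/A (inductance = flux per current),
    = kg·m²·s⁻²·A⁻².
Combining: W⁻²·m·H = (kg⁻²·m⁻⁴·s⁶) · m · (kg·m²·s⁻²·A⁻²) = kg⁻¹·m⁻¹·s⁴·A⁻².
The exponent of m is -1.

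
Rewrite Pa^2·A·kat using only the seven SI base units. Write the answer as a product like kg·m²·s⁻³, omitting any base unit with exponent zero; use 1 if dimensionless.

kg²·m⁻²·s⁻⁵·A·mol

Pa = N/m² (pressure = force per area),
    = kg·m⁻¹·s⁻².
So Pa² = kg²·m⁻²·s⁻⁴.
kat = mol/s = s⁻¹·mol (catalytic activity).
Combining: Pa²·A·kat = (kg²·m⁻²·s⁻⁴) · A · (s⁻¹·mol) = kg²·m⁻²·s⁻⁵·A·mol.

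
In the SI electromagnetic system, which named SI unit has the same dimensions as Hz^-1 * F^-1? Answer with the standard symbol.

Ω

Hz = s⁻¹.
So Hz⁻¹ = s.
F = kg⁻¹·m⁻²·s⁴·A².
So F⁻¹ = kg·m²·s⁻⁴·A⁻².
Combining: Hz⁻¹·F⁻¹ = s · (kg·m²·s⁻⁴·A⁻²) = kg·m²·s⁻³·A⁻².
kg·m²·s⁻³·A⁻² is the base-SI form of the ohm.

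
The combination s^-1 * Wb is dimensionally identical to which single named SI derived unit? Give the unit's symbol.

Wb = V·s (flux: a volt is a weber per second),
    = kg·m²·s⁻²·A⁻¹.
Combining: s⁻¹·Wb = s⁻¹ · (kg·m²·s⁻²·A⁻¹) = kg·m²·s⁻³·A⁻¹.
kg·m²·s⁻³·A⁻¹ is the base-SI form of the volt.

V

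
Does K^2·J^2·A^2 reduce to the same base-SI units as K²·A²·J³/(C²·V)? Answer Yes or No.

Left side:
  J = N·m (work = force × distance),
      = kg·m²·s⁻².
  So J² = kg²·m⁴·s⁻⁴.
  Combining: K²·J²·A² = K² · (kg²·m⁴·s⁻⁴) · A² = kg²·m⁴·s⁻⁴·A²·K².
Right side:
  C = A·s = s·A (charge = current × time).
  So C⁻² = s⁻²·A⁻².
  V = W/A (potential = power per current),
      = kg·m²·s⁻³·A⁻¹.
  So V⁻¹ = kg⁻¹·m⁻²·s³·A.
  J = N·m (work = force × distance),
      = kg·m²·s⁻².
  So J³ = kg³·m⁶·s⁻⁶.
  Combining: C⁻²·K²·A²·V⁻¹·J³ = (s⁻²·A⁻²) · K² · A² · (kg⁻¹·m⁻²·s³·A) · (kg³·m⁶·s⁻⁶) = kg²·m⁴·s⁻⁵·A·K².
Left is kg²·m⁴·s⁻⁴·A²·K²; right is kg²·m⁴·s⁻⁵·A·K² — different.

No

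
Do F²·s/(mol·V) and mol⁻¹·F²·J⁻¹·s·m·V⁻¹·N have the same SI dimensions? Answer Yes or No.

Left side:
  F = kg⁻¹·m⁻²·s⁴·A².
  So F² = kg⁻²·m⁻⁴·s⁸·A⁴.
  V = kg·m²·s⁻³·A⁻¹.
  So V⁻¹ = kg⁻¹·m⁻²·s³·A.
  Combining: F²·s·mol⁻¹·V⁻¹ = (kg⁻²·m⁻⁴·s⁸·A⁴) · s · mol⁻¹ · (kg⁻¹·m⁻²·s³·A) = kg⁻³·m⁻⁶·s¹²·A⁵·mol⁻¹.
Right side:
  F = C/V (capacitance = charge per voltage),
      = A·s/(kg·m²·s⁻³·A⁻¹) (substituting C and V),
      = kg⁻¹·m⁻²·s⁴·A².
  So F² = kg⁻²·m⁻⁴·s⁸·A⁴.
  J = N·m (work = force × distance),
      = kg·m²·s⁻².
  So J⁻¹ = kg⁻¹·m⁻²·s².
  V = W/A (potential = power per current),
      = kg·m²·s⁻³·A⁻¹.
  So V⁻¹ = kg⁻¹·m⁻²·s³·A.
  N = kg·m/s² = kg·m·s⁻² (force = mass × acceleration).
  Combining: mol⁻¹·F²·J⁻¹·s·m·V⁻¹·N = mol⁻¹ · (kg⁻²·m⁻⁴·s⁸·A⁴) · (kg⁻¹·m⁻²·s²) · s · m · (kg⁻¹·m⁻²·s³·A) · (kg·m·s⁻²) = kg⁻³·m⁻⁶·s¹²·A⁵·mol⁻¹.
Both reduce to kg⁻³·m⁻⁶·s¹²·A⁵·mol⁻¹.

Yes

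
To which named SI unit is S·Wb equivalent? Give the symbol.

S = kg⁻¹·m⁻²·s³·A².
Wb = kg·m²·s⁻²·A⁻¹.
Combining: S·Wb = (kg⁻¹·m⁻²·s³·A²) · (kg·m²·s⁻²·A⁻¹) = s·A.
s·A is the base-SI form of the coulomb.

C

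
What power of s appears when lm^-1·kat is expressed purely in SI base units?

-1

lm = cd.
So lm⁻¹ = cd⁻¹.
kat = s⁻¹·mol.
Combining: lm⁻¹·kat = cd⁻¹ · (s⁻¹·mol) = s⁻¹·mol·cd⁻¹.
The exponent of s is -1.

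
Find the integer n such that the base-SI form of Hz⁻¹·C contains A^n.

Hz = s⁻¹.
So Hz⁻¹ = s.
C = s·A.
Combining: Hz⁻¹·C = s · (s·A) = s²·A.
The exponent of A is 1.

1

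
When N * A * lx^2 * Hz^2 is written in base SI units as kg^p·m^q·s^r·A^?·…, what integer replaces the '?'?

1

N = kg·m·s⁻².
lx = m⁻²·cd.
So lx² = m⁻⁴·cd².
Hz = s⁻¹.
So Hz² = s⁻².
Combining: N·A·lx²·Hz² = (kg·m·s⁻²) · A · (m⁻⁴·cd²) · s⁻² = kg·m⁻³·s⁻⁴·A·cd².
The exponent of A is 1.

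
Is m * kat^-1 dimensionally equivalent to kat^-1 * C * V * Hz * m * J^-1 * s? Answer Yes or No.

Yes

Left side:
  kat = mol/s = s⁻¹·mol (catalytic activity).
  So kat⁻¹ = s·mol⁻¹.
  Combining: m·kat⁻¹ = m · (s·mol⁻¹) = m·s·mol⁻¹.
Right side:
  kat = mol/s = s⁻¹·mol (catalytic activity).
  So kat⁻¹ = s·mol⁻¹.
  C = A·s = s·A (charge = current × time).
  V = W/A (potential = power per current),
      = kg·m²·s⁻³·A⁻¹.
  Hz = 1/s = s⁻¹ (frequency is cycles per second).
  J = N·m (work = force × distance),
      = kg·m²·s⁻².
  So J⁻¹ = kg⁻¹·m⁻²·s².
  Combining: kat⁻¹·C·V·Hz·m·J⁻¹·s = (s·mol⁻¹) · (s·A) · (kg·m²·s⁻³·A⁻¹) · s⁻¹ · m · (kg⁻¹·m⁻²·s²) · s = m·s·mol⁻¹.
Both reduce to m·s·mol⁻¹.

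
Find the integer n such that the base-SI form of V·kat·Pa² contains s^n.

-8

V = W/A (potential = power per current),
    = kg·m²·s⁻³·A⁻¹.
kat = mol/s = s⁻¹·mol (catalytic activity).
Pa = N/m² (pressure = force per area),
    = kg·m⁻¹·s⁻².
So Pa² = kg²·m⁻²·s⁻⁴.
Combining: V·kat·Pa² = (kg·m²·s⁻³·A⁻¹) · (s⁻¹·mol) · (kg²·m⁻²·s⁻⁴) = kg³·s⁻⁸·A⁻¹·mol.
The exponent of s is -8.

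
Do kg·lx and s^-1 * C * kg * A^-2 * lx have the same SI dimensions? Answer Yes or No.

Left side:
  lx = lm/m² (illuminance = luminous flux per area),
      = m⁻²·cd.
  Combining: kg·lx = kg · (m⁻²·cd) = kg·m⁻²·cd.
Right side:
  C = A·s = s·A (charge = current × time).
  lx = lm/m² (illuminance = luminous flux per area),
      = m⁻²·cd.
  Combining: s⁻¹·C·kg·A⁻²·lx = s⁻¹ · (s·A) · kg · A⁻² · (m⁻²·cd) = kg·m⁻²·A⁻¹·cd.
Left is kg·m⁻²·cd; right is kg·m⁻²·A⁻¹·cd — different.

No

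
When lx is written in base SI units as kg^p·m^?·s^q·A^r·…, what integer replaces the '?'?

-2

lx = m⁻²·cd.
The exponent of m is -2.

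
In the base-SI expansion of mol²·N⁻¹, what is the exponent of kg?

-1

N = kg·m/s² = kg·m·s⁻² (force = mass × acceleration).
So N⁻¹ = kg⁻¹·m⁻¹·s².
Combining: mol²·N⁻¹ = mol² · (kg⁻¹·m⁻¹·s²) = kg⁻¹·m⁻¹·s²·mol².
The exponent of kg is -1.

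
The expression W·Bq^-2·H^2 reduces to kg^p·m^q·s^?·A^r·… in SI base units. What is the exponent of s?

W = J/s (power = energy per time),
    = kg·m²·s⁻³.
Bq = 1/s = s⁻¹ (activity is decays per second).
So Bq⁻² = s².
H = Wb/A (inductance = flux per current),
    = kg·m²·s⁻²·A⁻².
So H² = kg²·m⁴·s⁻⁴·A⁻⁴.
Combining: W·Bq⁻²·H² = (kg·m²·s⁻³) · s² · (kg²·m⁴·s⁻⁴·A⁻⁴) = kg³·m⁶·s⁻⁵·A⁻⁴.
The exponent of s is -5.

-5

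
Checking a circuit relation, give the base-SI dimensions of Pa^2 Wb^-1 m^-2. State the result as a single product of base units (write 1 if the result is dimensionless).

Pa = kg·m⁻¹·s⁻².
So Pa² = kg²·m⁻²·s⁻⁴.
Wb = kg·m²·s⁻²·A⁻¹.
So Wb⁻¹ = kg⁻¹·m⁻²·s²·A.
Combining: Pa²·Wb⁻¹·m⁻² = (kg²·m⁻²·s⁻⁴) · (kg⁻¹·m⁻²·s²·A) · m⁻² = kg·m⁻⁶·s⁻²·A.

kg·m⁻⁶·s⁻²·A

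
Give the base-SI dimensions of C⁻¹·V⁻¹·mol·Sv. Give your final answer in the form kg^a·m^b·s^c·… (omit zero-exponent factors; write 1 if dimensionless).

C = A·s = s·A (charge = current × time).
So C⁻¹ = s⁻¹·A⁻¹.
V = W/A (potential = power per current),
    = kg·m²·s⁻³·A⁻¹.
So V⁻¹ = kg⁻¹·m⁻²·s³·A.
Sv = J/kg (equivalent dose = energy per mass),
    = m²·s⁻².
Combining: C⁻¹·V⁻¹·mol·Sv = (s⁻¹·A⁻¹) · (kg⁻¹·m⁻²·s³·A) · mol · (m²·s⁻²) = kg⁻¹·mol.

kg⁻¹·mol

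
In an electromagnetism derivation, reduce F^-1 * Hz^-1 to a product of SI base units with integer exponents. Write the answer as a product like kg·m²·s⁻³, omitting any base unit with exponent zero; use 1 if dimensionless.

kg·m²·s⁻³·A⁻²

F = C/V (capacitance = charge per voltage),
    = A·s/(kg·m²·s⁻³·A⁻¹) (substituting C and V),
    = kg⁻¹·m⁻²·s⁴·A².
So F⁻¹ = kg·m²·s⁻⁴·A⁻².
Hz = 1/s = s⁻¹ (frequency is cycles per second).
So Hz⁻¹ = s.
Combining: F⁻¹·Hz⁻¹ = (kg·m²·s⁻⁴·A⁻²) · s = kg·m²·s⁻³·A⁻².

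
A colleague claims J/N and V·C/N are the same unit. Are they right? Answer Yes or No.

Left side:
  J = kg·m²·s⁻².
  N = kg·m·s⁻².
  So N⁻¹ = kg⁻¹·m⁻¹·s².
  Combining: J·N⁻¹ = (kg·m²·s⁻²) · (kg⁻¹·m⁻¹·s²) = m.
Right side:
  V = W/A (potential = power per current),
      = kg·m²·s⁻³·A⁻¹.
  C = A·s = s·A (charge = current × time).
  N = kg·m/s² = kg·m·s⁻² (force = mass × acceleration).
  So N⁻¹ = kg⁻¹·m⁻¹·s².
  Combining: V·C·N⁻¹ = (kg·m²·s⁻³·A⁻¹) · (s·A) · (kg⁻¹·m⁻¹·s²) = m.
Both reduce to m.

Yes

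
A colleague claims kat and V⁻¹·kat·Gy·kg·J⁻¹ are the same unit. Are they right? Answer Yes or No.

No

Left side:
  kat = s⁻¹·mol.
Right side:
  V = W/A (potential = power per current),
      = kg·m²·s⁻³·A⁻¹.
  So V⁻¹ = kg⁻¹·m⁻²·s³·A.
  kat = mol/s = s⁻¹·mol (catalytic activity).
  Gy = J/kg (absorbed dose = energy per mass),
      = m²·s⁻².
  J = N·m (work = force × distance),
      = kg·m²·s⁻².
  So J⁻¹ = kg⁻¹·m⁻²·s².
  Combining: V⁻¹·kat·Gy·kg·J⁻¹ = (kg⁻¹·m⁻²·s³·A) · (s⁻¹·mol) · (m²·s⁻²) · kg · (kg⁻¹·m⁻²·s²) = kg⁻¹·m⁻²·s²·A·mol.
Left is s⁻¹·mol; right is kg⁻¹·m⁻²·s²·A·mol — different.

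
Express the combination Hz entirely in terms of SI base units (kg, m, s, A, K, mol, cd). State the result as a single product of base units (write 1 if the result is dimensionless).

Hz = 1/s = s⁻¹ (frequency is cycles per second).

s⁻¹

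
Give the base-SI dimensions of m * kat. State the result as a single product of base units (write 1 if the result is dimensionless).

kat = s⁻¹·mol.
Combining: m·kat = m · (s⁻¹·mol) = m·s⁻¹·mol.

m·s⁻¹·mol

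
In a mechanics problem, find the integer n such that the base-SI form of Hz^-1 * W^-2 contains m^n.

-4

Hz = s⁻¹.
So Hz⁻¹ = s.
W = kg·m²·s⁻³.
So W⁻² = kg⁻²·m⁻⁴·s⁶.
Combining: Hz⁻¹·W⁻² = s · (kg⁻²·m⁻⁴·s⁶) = kg⁻²·m⁻⁴·s⁷.
The exponent of m is -4.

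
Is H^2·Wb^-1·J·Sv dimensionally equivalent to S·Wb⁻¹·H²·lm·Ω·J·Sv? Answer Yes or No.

Left side:
  H = kg·m²·s⁻²·A⁻².
  So H² = kg²·m⁴·s⁻⁴·A⁻⁴.
  Wb = kg·m²·s⁻²·A⁻¹.
  So Wb⁻¹ = kg⁻¹·m⁻²·s²·A.
  J = kg·m²·s⁻².
  Sv = m²·s⁻².
  Combining: H²·Wb⁻¹·J·Sv = (kg²·m⁴·s⁻⁴·A⁻⁴) · (kg⁻¹·m⁻²·s²·A) · (kg·m²·s⁻²) · (m²·s⁻²) = kg²·m⁶·s⁻⁶·A⁻³.
Right side:
  S = 1/Ω (conductance is reciprocal resistance),
      = kg⁻¹·m⁻²·s³·A².
  Wb = V·s (flux: a volt is a weber per second),
      = kg·m²·s⁻²·A⁻¹.
  So Wb⁻¹ = kg⁻¹·m⁻²·s²·A.
  H = Wb/A (inductance = flux per current),
      = kg·m²·s⁻²·A⁻².
  So H² = kg²·m⁴·s⁻⁴·A⁻⁴.
  lm = cd·sr = cd (luminous flux; sr is dimensionless).
  Ω = V/A (resistance = voltage per current),
      = kg·m²·s⁻³·A⁻².
  J = N·m (work = force × distance),
      = kg·m²·s⁻².
  Sv = J/kg (equivalent dose = energy per mass),
      = m²·s⁻².
  Combining: S·Wb⁻¹·H²·lm·Ω·J·Sv = (kg⁻¹·m⁻²·s³·A²) · (kg⁻¹·m⁻²·s²·A) · (kg²·m⁴·s⁻⁴·A⁻⁴) · cd · (kg·m²·s⁻³·A⁻²) · (kg·m²·s⁻²) · (m²·s⁻²) = kg²·m⁶·s⁻⁶·A⁻³·cd.
Left is kg²·m⁶·s⁻⁶·A⁻³; right is kg²·m⁶·s⁻⁶·A⁻³·cd — different.

No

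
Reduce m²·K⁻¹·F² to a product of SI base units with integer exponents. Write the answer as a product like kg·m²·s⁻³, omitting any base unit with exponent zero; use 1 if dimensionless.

F = C/V (capacitance = charge per voltage),
    = A·s/(kg·m²·s⁻³·A⁻¹) (substituting C and V),
    = kg⁻¹·m⁻²·s⁴·A².
So F² = kg⁻²·m⁻⁴·s⁸·A⁴.
Combining: m²·K⁻¹·F² = m² · K⁻¹ · (kg⁻²·m⁻⁴·s⁸·A⁴) = kg⁻²·m⁻²·s⁸·A⁴·K⁻¹.

kg⁻²·m⁻²·s⁸·A⁴·K⁻¹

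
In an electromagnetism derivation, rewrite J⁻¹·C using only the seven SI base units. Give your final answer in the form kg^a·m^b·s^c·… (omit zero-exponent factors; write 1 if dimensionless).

J = kg·m²·s⁻².
So J⁻¹ = kg⁻¹·m⁻²·s².
C = s·A.
Combining: J⁻¹·C = (kg⁻¹·m⁻²·s²) · (s·A) = kg⁻¹·m⁻²·s³·A.

kg⁻¹·m⁻²·s³·A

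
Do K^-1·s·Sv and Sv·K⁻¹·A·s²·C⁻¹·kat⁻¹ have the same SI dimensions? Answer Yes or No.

Left side:
  Sv = m²·s⁻².
  Combining: K⁻¹·s·Sv = K⁻¹ · s · (m²·s⁻²) = m²·s⁻¹·K⁻¹.
Right side:
  Sv = m²·s⁻².
  C = s·A.
  So C⁻¹ = s⁻¹·A⁻¹.
  kat = s⁻¹·mol.
  So kat⁻¹ = s·mol⁻¹.
  Combining: Sv·K⁻¹·A·s²·C⁻¹·kat⁻¹ = (m²·s⁻²) · K⁻¹ · A · s² · (s⁻¹·A⁻¹) · (s·mol⁻¹) = m²·K⁻¹·mol⁻¹.
Left is m²·s⁻¹·K⁻¹; right is m²·K⁻¹·mol⁻¹ — different.

No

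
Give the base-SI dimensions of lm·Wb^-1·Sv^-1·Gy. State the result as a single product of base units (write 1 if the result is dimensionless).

lm = cd·sr = cd (luminous flux; sr is dimensionless).
Wb = V·s (flux: a volt is a weber per second),
    = kg·m²·s⁻²·A⁻¹.
So Wb⁻¹ = kg⁻¹·m⁻²·s²·A.
Sv = J/kg (equivalent dose = energy per mass),
    = m²·s⁻².
So Sv⁻¹ = m⁻²·s².
Gy = J/kg (absorbed dose = energy per mass),
    = m²·s⁻².
Combining: lm·Wb⁻¹·Sv⁻¹·Gy = cd · (kg⁻¹·m⁻²·s²·A) · (m⁻²·s²) · (m²·s⁻²) = kg⁻¹·m⁻²·s²·A·cd.

kg⁻¹·m⁻²·s²·A·cd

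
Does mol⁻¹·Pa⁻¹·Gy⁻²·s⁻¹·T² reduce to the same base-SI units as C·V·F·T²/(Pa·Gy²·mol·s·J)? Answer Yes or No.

No

Left side:
  Pa = N/m² (pressure = force per area),
      = kg·m⁻¹·s⁻².
  So Pa⁻¹ = kg⁻¹·m·s².
  Gy = J/kg (absorbed dose = energy per mass),
      = m²·s⁻².
  So Gy⁻² = m⁻⁴·s⁴.
  T = Wb/m² (flux density = flux per area),
      = kg·s⁻²·A⁻¹.
  So T² = kg²·s⁻⁴·A⁻².
  Combining: mol⁻¹·Pa⁻¹·Gy⁻²·s⁻¹·T² = mol⁻¹ · (kg⁻¹·m·s²) · (m⁻⁴·s⁴) · s⁻¹ · (kg²·s⁻⁴·A⁻²) = kg·m⁻³·s·A⁻²·mol⁻¹.
Right side:
  Pa = kg·m⁻¹·s⁻².
  So Pa⁻¹ = kg⁻¹·m·s².
  C = s·A.
  Gy = m²·s⁻².
  So Gy⁻² = m⁻⁴·s⁴.
  V = kg·m²·s⁻³·A⁻¹.
  F = kg⁻¹·m⁻²·s⁴·A².
  J = kg·m²·s⁻².
  So J⁻¹ = kg⁻¹·m⁻²·s².
  T = kg·s⁻²·A⁻¹.
  So T² = kg²·s⁻⁴·A⁻².
  Combining: Pa⁻¹·C·Gy⁻²·V·mol⁻¹·F·s⁻¹·J⁻¹·T² = (kg⁻¹·m·s²) · (s·A) · (m⁻⁴·s⁴) · (kg·m²·s⁻³·A⁻¹) · mol⁻¹ · (kg⁻¹·m⁻²·s⁴·A²) · s⁻¹ · (kg⁻¹·m⁻²·s²) · (kg²·s⁻⁴·A⁻²) = m⁻⁵·s⁵·mol⁻¹.
Left is kg·m⁻³·s·A⁻²·mol⁻¹; right is m⁻⁵·s⁵·mol⁻¹ — different.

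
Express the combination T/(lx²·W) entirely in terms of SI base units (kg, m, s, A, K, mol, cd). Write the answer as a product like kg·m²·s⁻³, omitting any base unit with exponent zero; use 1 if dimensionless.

T = kg·s⁻²·A⁻¹.
lx = m⁻²·cd.
So lx⁻² = m⁴·cd⁻².
W = kg·m²·s⁻³.
So W⁻¹ = kg⁻¹·m⁻²·s³.
Combining: T·lx⁻²·W⁻¹ = (kg·s⁻²·A⁻¹) · (m⁴·cd⁻²) · (kg⁻¹·m⁻²·s³) = m²·s·A⁻¹·cd⁻².

m²·s·A⁻¹·cd⁻²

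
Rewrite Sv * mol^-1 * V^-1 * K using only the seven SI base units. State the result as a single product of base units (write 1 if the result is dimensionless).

Sv = m²·s⁻².
V = kg·m²·s⁻³·A⁻¹.
So V⁻¹ = kg⁻¹·m⁻²·s³·A.
Combining: Sv·mol⁻¹·V⁻¹·K = (m²·s⁻²) · mol⁻¹ · (kg⁻¹·m⁻²·s³·A) · K = kg⁻¹·s·A·K·mol⁻¹.

kg⁻¹·s·A·K·mol⁻¹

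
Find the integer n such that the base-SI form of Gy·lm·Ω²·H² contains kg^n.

4

Gy = m²·s⁻².
lm = cd.
Ω = kg·m²·s⁻³·A⁻².
So Ω² = kg²·m⁴·s⁻⁶·A⁻⁴.
H = kg·m²·s⁻²·A⁻².
So H² = kg²·m⁴·s⁻⁴·A⁻⁴.
Combining: Gy·lm·Ω²·H² = (m²·s⁻²) · cd · (kg²·m⁴·s⁻⁶·A⁻⁴) · (kg²·m⁴·s⁻⁴·A⁻⁴) = kg⁴·m¹⁰·s⁻¹²·A⁻⁸·cd.
The exponent of kg is 4.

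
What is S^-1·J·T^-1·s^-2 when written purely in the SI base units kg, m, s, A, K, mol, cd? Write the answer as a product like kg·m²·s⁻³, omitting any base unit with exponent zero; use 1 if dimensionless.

S = 1/Ω (conductance is reciprocal resistance),
    = kg⁻¹·m⁻²·s³·A².
So S⁻¹ = kg·m²·s⁻³·A⁻².
J = N·m (work = force × distance),
    = kg·m²·s⁻².
T = Wb/m² (flux density = flux per area),
    = kg·s⁻²·A⁻¹.
So T⁻¹ = kg⁻¹·s²·A.
Combining: S⁻¹·J·T⁻¹·s⁻² = (kg·m²·s⁻³·A⁻²) · (kg·m²·s⁻²) · (kg⁻¹·s²·A) · s⁻² = kg·m⁴·s⁻⁵·A⁻¹.

kg·m⁴·s⁻⁵·A⁻¹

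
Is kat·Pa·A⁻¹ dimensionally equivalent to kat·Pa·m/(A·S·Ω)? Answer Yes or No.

Left side:
  kat = mol/s = s⁻¹·mol (catalytic activity).
  Pa = N/m² (pressure = force per area),
      = kg·m⁻¹·s⁻².
  Combining: kat·Pa·A⁻¹ = (s⁻¹·mol) · (kg·m⁻¹·s⁻²) · A⁻¹ = kg·m⁻¹·s⁻³·A⁻¹·mol.
Right side:
  kat = s⁻¹·mol.
  S = kg⁻¹·m⁻²·s³·A².
  So S⁻¹ = kg·m²·s⁻³·A⁻².
  Pa = kg·m⁻¹·s⁻².
  Ω = kg·m²·s⁻³·A⁻².
  So Ω⁻¹ = kg⁻¹·m⁻²·s³·A².
  Combining: kat·A⁻¹·S⁻¹·Pa·Ω⁻¹·m = (s⁻¹·mol) · A⁻¹ · (kg·m²·s⁻³·A⁻²) · (kg·m⁻¹·s⁻²) · (kg⁻¹·m⁻²·s³·A²) · m = kg·s⁻³·A⁻¹·mol.
Left is kg·m⁻¹·s⁻³·A⁻¹·mol; right is kg·s⁻³·A⁻¹·mol — different.

No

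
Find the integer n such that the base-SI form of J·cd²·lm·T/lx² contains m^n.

6

J = N·m (work = force × distance),
    = kg·m²·s⁻².
lx = lm/m² (illuminance = luminous flux per area),
    = m⁻²·cd.
So lx⁻² = m⁴·cd⁻².
lm = cd·sr = cd (luminous flux; sr is dimensionless).
T = Wb/m² (flux density = flux per area),
    = kg·s⁻²·A⁻¹.
Combining: J·cd²·lx⁻²·lm·T = (kg·m²·s⁻²) · cd² · (m⁴·cd⁻²) · cd · (kg·s⁻²·A⁻¹) = kg²·m⁶·s⁻⁴·A⁻¹·cd.
The exponent of m is 6.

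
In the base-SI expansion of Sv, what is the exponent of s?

-2

Sv = J/kg (equivalent dose = energy per mass),
    = m²·s⁻².
The exponent of s is -2.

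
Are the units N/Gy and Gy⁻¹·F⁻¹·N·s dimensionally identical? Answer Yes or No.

Left side:
  N = kg·m·s⁻².
  Gy = m²·s⁻².
  So Gy⁻¹ = m⁻²·s².
  Combining: N·Gy⁻¹ = (kg·m·s⁻²) · (m⁻²·s²) = kg·m⁻¹.
Right side:
  Gy = m²·s⁻².
  So Gy⁻¹ = m⁻²·s².
  F = kg⁻¹·m⁻²·s⁴·A².
  So F⁻¹ = kg·m²·s⁻⁴·A⁻².
  N = kg·m·s⁻².
  Combining: Gy⁻¹·F⁻¹·N·s = (m⁻²·s²) · (kg·m²·s⁻⁴·A⁻²) · (kg·m·s⁻²) · s = kg²·m·s⁻³·A⁻².
Left is kg·m⁻¹; right is kg²·m·s⁻³·A⁻² — different.

No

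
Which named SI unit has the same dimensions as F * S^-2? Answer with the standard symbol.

H

F = kg⁻¹·m⁻²·s⁴·A².
S = kg⁻¹·m⁻²·s³·A².
So S⁻² = kg²·m⁴·s⁻⁶·A⁻⁴.
Combining: F·S⁻² = (kg⁻¹·m⁻²·s⁴·A²) · (kg²·m⁴·s⁻⁶·A⁻⁴) = kg·m²·s⁻²·A⁻².
kg·m²·s⁻²·A⁻² is the base-SI form of the henry.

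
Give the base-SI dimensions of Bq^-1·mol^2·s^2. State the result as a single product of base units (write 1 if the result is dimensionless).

Bq = 1/s = s⁻¹ (activity is decays per second).
So Bq⁻¹ = s.
Combining: Bq⁻¹·mol²·s² = s · mol² · s² = s³·mol².

s³·mol²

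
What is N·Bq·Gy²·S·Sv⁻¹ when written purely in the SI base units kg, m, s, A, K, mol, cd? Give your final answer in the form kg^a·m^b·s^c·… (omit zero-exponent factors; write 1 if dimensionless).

N = kg·m/s² = kg·m·s⁻² (force = mass × acceleration).
Bq = 1/s = s⁻¹ (activity is decays per second).
Gy = J/kg (absorbed dose = energy per mass),
    = m²·s⁻².
So Gy² = m⁴·s⁻⁴.
S = 1/Ω (conductance is reciprocal resistance),
    = kg⁻¹·m⁻²·s³·A².
Sv = J/kg (equivalent dose = energy per mass),
    = m²·s⁻².
So Sv⁻¹ = m⁻²·s².
Combining: N·Bq·Gy²·S·Sv⁻¹ = (kg·m·s⁻²) · s⁻¹ · (m⁴·s⁻⁴) · (kg⁻¹·m⁻²·s³·A²) · (m⁻²·s²) = m·s⁻²·A².

m·s⁻²·A²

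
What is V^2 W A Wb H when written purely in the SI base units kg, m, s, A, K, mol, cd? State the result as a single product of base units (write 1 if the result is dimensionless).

V = kg·m²·s⁻³·A⁻¹.
So V² = kg²·m⁴·s⁻⁶·A⁻².
W = kg·m²·s⁻³.
Wb = kg·m²·s⁻²·A⁻¹.
H = kg·m²·s⁻²·A⁻².
Combining: V²·W·A·Wb·H = (kg²·m⁴·s⁻⁶·A⁻²) · (kg·m²·s⁻³) · A · (kg·m²·s⁻²·A⁻¹) · (kg·m²·s⁻²·A⁻²) = kg⁵·m¹⁰·s⁻¹³·A⁻⁴.

kg⁵·m¹⁰·s⁻¹³·A⁻⁴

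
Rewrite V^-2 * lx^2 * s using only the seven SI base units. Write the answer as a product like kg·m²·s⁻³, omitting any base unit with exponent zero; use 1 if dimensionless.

kg⁻²·m⁻⁸·s⁷·A²·cd²

V = W/A (potential = power per current),
    = kg·m²·s⁻³·A⁻¹.
So V⁻² = kg⁻²·m⁻⁴·s⁶·A².
lx = lm/m² (illuminance = luminous flux per area),
    = m⁻²·cd.
So lx² = m⁻⁴·cd².
Combining: V⁻²·lx²·s = (kg⁻²·m⁻⁴·s⁶·A²) · (m⁻⁴·cd²) · s = kg⁻²·m⁻⁸·s⁷·A²·cd².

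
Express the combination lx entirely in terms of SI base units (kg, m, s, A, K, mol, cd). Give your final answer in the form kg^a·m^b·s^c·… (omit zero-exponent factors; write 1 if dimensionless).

lx = m⁻²·cd.

m⁻²·cd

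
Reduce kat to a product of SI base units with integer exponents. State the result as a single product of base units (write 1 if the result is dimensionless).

kat = s⁻¹·mol.

s⁻¹·mol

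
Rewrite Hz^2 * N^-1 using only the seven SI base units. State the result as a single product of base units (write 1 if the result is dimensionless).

kg⁻¹·m⁻¹

Hz = 1/s = s⁻¹ (frequency is cycles per second).
So Hz² = s⁻².
N = kg·m/s² = kg·m·s⁻² (force = mass × acceleration).
So N⁻¹ = kg⁻¹·m⁻¹·s².
Combining: Hz²·N⁻¹ = s⁻² · (kg⁻¹·m⁻¹·s²) = kg⁻¹·m⁻¹.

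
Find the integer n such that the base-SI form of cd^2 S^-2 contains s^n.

-6

S = 1/Ω (conductance is reciprocal resistance),
    = kg⁻¹·m⁻²·s³·A².
So S⁻² = kg²·m⁴·s⁻⁶·A⁻⁴.
Combining: cd²·S⁻² = cd² · (kg²·m⁴·s⁻⁶·A⁻⁴) = kg²·m⁴·s⁻⁶·A⁻⁴·cd².
The exponent of s is -6.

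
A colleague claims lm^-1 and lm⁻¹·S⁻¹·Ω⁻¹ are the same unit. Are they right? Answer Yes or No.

Left side:
  lm = cd.
  So lm⁻¹ = cd⁻¹.
Right side:
  lm = cd·sr = cd (luminous flux; sr is dimensionless).
  So lm⁻¹ = cd⁻¹.
  S = 1/Ω (conductance is reciprocal resistance),
      = kg⁻¹·m⁻²·s³·A².
  So S⁻¹ = kg·m²·s⁻³·A⁻².
  Ω = V/A (resistance = voltage per current),
      = kg·m²·s⁻³·A⁻².
  So Ω⁻¹ = kg⁻¹·m⁻²·s³·A².
  Combining: lm⁻¹·S⁻¹·Ω⁻¹ = cd⁻¹ · (kg·m²·s⁻³·A⁻²) · (kg⁻¹·m⁻²·s³·A²) = cd⁻¹.
Both reduce to cd⁻¹.

Yes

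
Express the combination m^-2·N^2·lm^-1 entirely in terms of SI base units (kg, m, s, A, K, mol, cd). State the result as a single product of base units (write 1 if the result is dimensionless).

kg²·s⁻⁴·cd⁻¹

N = kg·m/s² = kg·m·s⁻² (force = mass × acceleration).
So N² = kg²·m²·s⁻⁴.
lm = cd·sr = cd (luminous flux; sr is dimensionless).
So lm⁻¹ = cd⁻¹.
Combining: m⁻²·N²·lm⁻¹ = m⁻² · (kg²·m²·s⁻⁴) · cd⁻¹ = kg²·s⁻⁴·cd⁻¹.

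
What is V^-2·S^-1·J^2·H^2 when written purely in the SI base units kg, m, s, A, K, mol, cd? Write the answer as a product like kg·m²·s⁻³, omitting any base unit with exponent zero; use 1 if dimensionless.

V = W/A (potential = power per current),
    = kg·m²·s⁻³·A⁻¹.
So V⁻² = kg⁻²·m⁻⁴·s⁶·A².
S = 1/Ω (conductance is reciprocal resistance),
    = kg⁻¹·m⁻²·s³·A².
So S⁻¹ = kg·m²·s⁻³·A⁻².
J = N·m (work = force × distance),
    = kg·m²·s⁻².
So J² = kg²·m⁴·s⁻⁴.
H = Wb/A (inductance = flux per current),
    = kg·m²·s⁻²·A⁻².
So H² = kg²·m⁴·s⁻⁴·A⁻⁴.
Combining: V⁻²·S⁻¹·J²·H² = (kg⁻²·m⁻⁴·s⁶·A²) · (kg·m²·s⁻³·A⁻²) · (kg²·m⁴·s⁻⁴) · (kg²·m⁴·s⁻⁴·A⁻⁴) = kg³·m⁶·s⁻⁵·A⁻⁴.

kg³·m⁶·s⁻⁵·A⁻⁴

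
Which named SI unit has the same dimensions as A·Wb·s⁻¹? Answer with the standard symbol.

W

Wb = V·s (flux: a volt is a weber per second),
    = kg·m²·s⁻²·A⁻¹.
Combining: A·Wb·s⁻¹ = A · (kg·m²·s⁻²·A⁻¹) · s⁻¹ = kg·m²·s⁻³.
kg·m²·s⁻³ is the base-SI form of the watt.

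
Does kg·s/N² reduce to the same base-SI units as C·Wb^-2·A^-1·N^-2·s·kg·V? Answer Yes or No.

Left side:
  N = kg·m·s⁻².
  So N⁻² = kg⁻²·m⁻²·s⁴.
  Combining: N⁻²·kg·s = (kg⁻²·m⁻²·s⁴) · kg · s = kg⁻¹·m⁻²·s⁵.
Right side:
  C = s·A.
  Wb = kg·m²·s⁻²·A⁻¹.
  So Wb⁻² = kg⁻²·m⁻⁴·s⁴·A².
  N = kg·m·s⁻².
  So N⁻² = kg⁻²·m⁻²·s⁴.
  V = kg·m²·s⁻³·A⁻¹.
  Combining: C·Wb⁻²·A⁻¹·N⁻²·s·kg·V = (s·A) · (kg⁻²·m⁻⁴·s⁴·A²) · A⁻¹ · (kg⁻²·m⁻²·s⁴) · s · kg · (kg·m²·s⁻³·A⁻¹) = kg⁻²·m⁻⁴·s⁷·A.
Left is kg⁻¹·m⁻²·s⁵; right is kg⁻²·m⁻⁴·s⁷·A — different.

No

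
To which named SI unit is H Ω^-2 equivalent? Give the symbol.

F

H = kg·m²·s⁻²·A⁻².
Ω = kg·m²·s⁻³·A⁻².
So Ω⁻² = kg⁻²·m⁻⁴·s⁶·A⁴.
Combining: H·Ω⁻² = (kg·m²·s⁻²·A⁻²) · (kg⁻²·m⁻⁴·s⁶·A⁴) = kg⁻¹·m⁻²·s⁴·A².
kg⁻¹·m⁻²·s⁴·A² is the base-SI form of the farad.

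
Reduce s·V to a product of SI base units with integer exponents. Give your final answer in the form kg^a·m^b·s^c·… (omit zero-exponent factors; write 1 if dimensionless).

V = W/A (potential = power per current),
    = kg·m²·s⁻³·A⁻¹.
Combining: s·V = s · (kg·m²·s⁻³·A⁻¹) = kg·m²·s⁻²·A⁻¹.

kg·m²·s⁻²·A⁻¹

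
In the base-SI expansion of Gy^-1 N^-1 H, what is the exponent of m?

Gy = m²·s⁻².
So Gy⁻¹ = m⁻²·s².
N = kg·m·s⁻².
So N⁻¹ = kg⁻¹·m⁻¹·s².
H = kg·m²·s⁻²·A⁻².
Combining: Gy⁻¹·N⁻¹·H = (m⁻²·s²) · (kg⁻¹·m⁻¹·s²) · (kg·m²·s⁻²·A⁻²) = m⁻¹·s²·A⁻².
The exponent of m is -1.

-1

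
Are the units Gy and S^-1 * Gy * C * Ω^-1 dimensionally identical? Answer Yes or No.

Left side:
  Gy = J/kg (absorbed dose = energy per mass),
      = m²·s⁻².
Right side:
  S = 1/Ω (conductance is reciprocal resistance),
      = kg⁻¹·m⁻²·s³·A².
  So S⁻¹ = kg·m²·s⁻³·A⁻².
  Gy = J/kg (absorbed dose = energy per mass),
      = m²·s⁻².
  C = A·s = s·A (charge = current × time).
  Ω = V/A (resistance = voltage per current),
      = kg·m²·s⁻³·A⁻².
  So Ω⁻¹ = kg⁻¹·m⁻²·s³·A².
  Combining: S⁻¹·Gy·C·Ω⁻¹ = (kg·m²·s⁻³·A⁻²) · (m²·s⁻²) · (s·A) · (kg⁻¹·m⁻²·s³·A²) = m²·s⁻¹·A.
Left is m²·s⁻²; right is m²·s⁻¹·A — different.

No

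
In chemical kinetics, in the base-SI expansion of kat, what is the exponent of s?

-1

kat = mol/s = s⁻¹·mol (catalytic activity).
The exponent of s is -1.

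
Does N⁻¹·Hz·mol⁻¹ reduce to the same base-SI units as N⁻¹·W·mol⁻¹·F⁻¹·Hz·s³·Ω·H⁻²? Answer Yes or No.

No

Left side:
  N = kg·m/s² = kg·m·s⁻² (force = mass × acceleration).
  So N⁻¹ = kg⁻¹·m⁻¹·s².
  Hz = 1/s = s⁻¹ (frequency is cycles per second).
  Combining: N⁻¹·Hz·mol⁻¹ = (kg⁻¹·m⁻¹·s²) · s⁻¹ · mol⁻¹ = kg⁻¹·m⁻¹·s·mol⁻¹.
Right side:
  N = kg·m/s² = kg·m·s⁻² (force = mass × acceleration).
  So N⁻¹ = kg⁻¹·m⁻¹·s².
  W = J/s (power = energy per time),
      = kg·m²·s⁻³.
  F = C/V (capacitance = charge per voltage),
      = A·s/(kg·m²·s⁻³·A⁻¹) (substituting C and V),
      = kg⁻¹·m⁻²·s⁴·A².
  So F⁻¹ = kg·m²·s⁻⁴·A⁻².
  Hz = 1/s = s⁻¹ (frequency is cycles per second).
  Ω = V/A (resistance = voltage per current),
      = kg·m²·s⁻³·A⁻².
  H = Wb/A (inductance = flux per current),
      = kg·m²·s⁻²·A⁻².
  So H⁻² = kg⁻²·m⁻⁴·s⁴·A⁴.
  Combining: N⁻¹·W·mol⁻¹·F⁻¹·Hz·s³·Ω·H⁻² = (kg⁻¹·m⁻¹·s²) · (kg·m²·s⁻³) · mol⁻¹ · (kg·m²·s⁻⁴·A⁻²) · s⁻¹ · s³ · (kg·m²·s⁻³·A⁻²) · (kg⁻²·m⁻⁴·s⁴·A⁴) = m·s⁻²·mol⁻¹.
Left is kg⁻¹·m⁻¹·s·mol⁻¹; right is m·s⁻²·mol⁻¹ — different.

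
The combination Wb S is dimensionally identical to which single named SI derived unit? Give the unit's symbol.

Wb = V·s (flux: a volt is a weber per second),
    = kg·m²·s⁻²·A⁻¹.
S = 1/Ω (conductance is reciprocal resistance),
    = kg⁻¹·m⁻²·s³·A².
Combining: Wb·S = (kg·m²·s⁻²·A⁻¹) · (kg⁻¹·m⁻²·s³·A²) = s·A.
s·A is the base-SI form of the coulomb.

C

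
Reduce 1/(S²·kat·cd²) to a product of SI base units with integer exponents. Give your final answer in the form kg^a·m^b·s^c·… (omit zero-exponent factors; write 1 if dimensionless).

kg²·m⁴·s⁻⁵·A⁻⁴·mol⁻¹·cd⁻²

S = 1/Ω (conductance is reciprocal resistance),
    = kg⁻¹·m⁻²·s³·A².
So S⁻² = kg²·m⁴·s⁻⁶·A⁻⁴.
kat = mol/s = s⁻¹·mol (catalytic activity).
So kat⁻¹ = s·mol⁻¹.
Combining: S⁻²·kat⁻¹·cd⁻² = (kg²·m⁴·s⁻⁶·A⁻⁴) · (s·mol⁻¹) · cd⁻² = kg²·m⁴·s⁻⁵·A⁻⁴·mol⁻¹·cd⁻².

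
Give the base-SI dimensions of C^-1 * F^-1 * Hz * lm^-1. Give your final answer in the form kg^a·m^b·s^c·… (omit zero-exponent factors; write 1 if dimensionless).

kg·m²·s⁻⁶·A⁻³·cd⁻¹

C = A·s = s·A (charge = current × time).
So C⁻¹ = s⁻¹·A⁻¹.
F = C/V (capacitance = charge per voltage),
    = A·s/(kg·m²·s⁻³·A⁻¹) (substituting C and V),
    = kg⁻¹·m⁻²·s⁴·A².
So F⁻¹ = kg·m²·s⁻⁴·A⁻².
Hz = 1/s = s⁻¹ (frequency is cycles per second).
lm = cd·sr = cd (luminous flux; sr is dimensionless).
So lm⁻¹ = cd⁻¹.
Combining: C⁻¹·F⁻¹·Hz·lm⁻¹ = (s⁻¹·A⁻¹) · (kg·m²·s⁻⁴·A⁻²) · s⁻¹ · cd⁻¹ = kg·m²·s⁻⁶·A⁻³·cd⁻¹.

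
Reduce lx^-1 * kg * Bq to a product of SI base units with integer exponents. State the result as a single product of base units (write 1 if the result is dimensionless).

kg·m²·s⁻¹·cd⁻¹

lx = lm/m² (illuminance = luminous flux per area),
    = m⁻²·cd.
So lx⁻¹ = m²·cd⁻¹.
Bq = 1/s = s⁻¹ (activity is decays per second).
Combining: lx⁻¹·kg·Bq = (m²·cd⁻¹) · kg · s⁻¹ = kg·m²·s⁻¹·cd⁻¹.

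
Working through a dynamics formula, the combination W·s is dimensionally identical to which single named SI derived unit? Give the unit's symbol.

W = kg·m²·s⁻³.
Combining: W·s = (kg·m²·s⁻³) · s = kg·m²·s⁻².
kg·m²·s⁻² is the base-SI form of the joule.

J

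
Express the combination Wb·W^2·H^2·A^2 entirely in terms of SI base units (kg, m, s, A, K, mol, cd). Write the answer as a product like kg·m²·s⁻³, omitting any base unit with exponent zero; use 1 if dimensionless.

Wb = kg·m²·s⁻²·A⁻¹.
W = kg·m²·s⁻³.
So W² = kg²·m⁴·s⁻⁶.
H = kg·m²·s⁻²·A⁻².
So H² = kg²·m⁴·s⁻⁴·A⁻⁴.
Combining: Wb·W²·H²·A² = (kg·m²·s⁻²·A⁻¹) · (kg²·m⁴·s⁻⁶) · (kg²·m⁴·s⁻⁴·A⁻⁴) · A² = kg⁵·m¹⁰·s⁻¹²·A⁻³.

kg⁵·m¹⁰·s⁻¹²·A⁻³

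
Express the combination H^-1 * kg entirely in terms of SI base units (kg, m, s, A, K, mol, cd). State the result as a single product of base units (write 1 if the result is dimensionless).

m⁻²·s²·A²

H = Wb/A (inductance = flux per current),
    = kg·m²·s⁻²·A⁻².
So H⁻¹ = kg⁻¹·m⁻²·s²·A².
Combining: H⁻¹·kg = (kg⁻¹·m⁻²·s²·A²) · kg = m⁻²·s²·A².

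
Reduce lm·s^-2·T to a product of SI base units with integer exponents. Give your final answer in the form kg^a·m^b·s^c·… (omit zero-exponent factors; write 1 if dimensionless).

kg·s⁻⁴·A⁻¹·cd

lm = cd·sr = cd (luminous flux; sr is dimensionless).
T = Wb/m² (flux density = flux per area),
    = kg·s⁻²·A⁻¹.
Combining: lm·s⁻²·T = cd · s⁻² · (kg·s⁻²·A⁻¹) = kg·s⁻⁴·A⁻¹·cd.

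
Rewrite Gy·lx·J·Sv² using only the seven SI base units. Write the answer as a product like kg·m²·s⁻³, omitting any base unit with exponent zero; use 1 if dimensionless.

kg·m⁶·s⁻⁸·cd

Gy = J/kg (absorbed dose = energy per mass),
    = m²·s⁻².
lx = lm/m² (illuminance = luminous flux per area),
    = m⁻²·cd.
J = N·m (work = force × distance),
    = kg·m²·s⁻².
Sv = J/kg (equivalent dose = energy per mass),
    = m²·s⁻².
So Sv² = m⁴·s⁻⁴.
Combining: Gy·lx·J·Sv² = (m²·s⁻²) · (m⁻²·cd) · (kg·m²·s⁻²) · (m⁴·s⁻⁴) = kg·m⁶·s⁻⁸·cd.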